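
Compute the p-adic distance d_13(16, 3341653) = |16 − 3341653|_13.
d_13(16, 3341653) = 1/371293

Step 1 — x − y = 16 − 3341653 = -3341637. Step 2 — v_13(-3341637) = 5 (factor: -3341637 = −(13^5 · 9); the sign does not affect v_p). Step 3 — |x − y|_13 = 13^{-5} = 1/371293.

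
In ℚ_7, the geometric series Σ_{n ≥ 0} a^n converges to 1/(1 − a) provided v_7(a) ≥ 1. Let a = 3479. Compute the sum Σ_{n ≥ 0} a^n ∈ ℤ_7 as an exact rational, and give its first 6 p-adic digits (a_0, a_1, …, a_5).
Σ a^n = 1/(1 − a) = -1/3478;  first 6 digits = (1, 0, 1, 3, 2, 6)

v_7(a) = 2 ≥ 1, so the series converges in ℤ_7 to 1/(1 − a) = 1/(1 − 3479) = -1/3478. Expand this rational in ℤ_7: compute digits iteratively via d_i = x_i mod 7, x_{i+1} = (x_i − d_i)/7. The first 6 digits are (1, 0, 1, 3, 2, 6).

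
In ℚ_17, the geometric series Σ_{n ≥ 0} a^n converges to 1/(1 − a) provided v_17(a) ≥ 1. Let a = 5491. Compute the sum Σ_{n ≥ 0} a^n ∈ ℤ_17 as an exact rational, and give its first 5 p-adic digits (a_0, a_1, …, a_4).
Σ a^n = 1/(1 − a) = -1/5490;  first 5 digits = (1, 0, 2, 1, 4)

v_17(a) = 2 ≥ 1, so the series converges in ℤ_17 to 1/(1 − a) = 1/(1 − 5491) = -1/5490. Expand this rational in ℤ_17: compute digits iteratively via d_i = x_i mod 17, x_{i+1} = (x_i − d_i)/17. The first 5 digits are (1, 0, 2, 1, 4).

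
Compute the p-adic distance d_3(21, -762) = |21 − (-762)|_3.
d_3(21, -762) = 1/27

Step 1 — x − y = 21 − (-762) = 783. Step 2 — v_3(783) = 3 (factor: 783 = (3^3 · 29); the sign does not affect v_p). Step 3 — |x − y|_3 = 3^{-3} = 1/27.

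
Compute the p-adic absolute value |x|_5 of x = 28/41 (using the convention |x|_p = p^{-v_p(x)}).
|28/41|_5 = 1

Step 1 — compute v_5(x) by factoring powers of 5 out of the numerator and denominator: v_5(28/41) = 0. Step 2 — apply |x|_p = p^{-v_p(x)} = 5^{0} = 1.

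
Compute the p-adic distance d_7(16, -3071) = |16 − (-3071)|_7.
d_7(16, -3071) = 1/343

Step 1 — x − y = 16 − (-3071) = 3087. Step 2 — v_7(3087) = 3 (factor: 3087 = (7^3 · 9); the sign does not affect v_p). Step 3 — |x − y|_7 = 7^{-3} = 1/343.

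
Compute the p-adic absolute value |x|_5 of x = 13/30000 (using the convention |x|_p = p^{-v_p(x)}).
|13/30000|_5 = 625

Step 1 — compute v_5(x) by factoring powers of 5 out of the numerator and denominator: v_5(13/30000) = -4. Step 2 — apply |x|_p = p^{-v_p(x)} = 5^{4} = 625.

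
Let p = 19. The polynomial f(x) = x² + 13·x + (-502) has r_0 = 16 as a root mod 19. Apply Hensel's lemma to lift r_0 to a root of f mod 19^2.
r_1 = 73 (mod 361)

Hensel: r_{i+1} = r_i − f(r_i)·(f′(r_i))^{-1} mod 19^{i+2}, f′(x) = 2x + 13. Iterate:
  r_0 = 16 (mod 19)
  r_1 = 73 (mod 361)
Final: r = 73 satisfies f(r) ≡ 0 mod 19^2.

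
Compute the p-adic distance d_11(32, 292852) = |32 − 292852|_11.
d_11(32, 292852) = 1/14641

Step 1 — x − y = 32 − 292852 = -292820. Step 2 — v_11(-292820) = 4 (factor: -292820 = −(11^4 · 20); the sign does not affect v_p). Step 3 — |x − y|_11 = 11^{-4} = 1/14641.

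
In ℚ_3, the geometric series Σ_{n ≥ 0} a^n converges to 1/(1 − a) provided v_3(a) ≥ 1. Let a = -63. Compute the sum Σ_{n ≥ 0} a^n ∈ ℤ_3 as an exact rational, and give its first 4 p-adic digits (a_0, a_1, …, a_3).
Σ a^n = 1/(1 − a) = 1/64;  first 4 digits = (1, 0, 2, 0)

v_3(a) = 2 ≥ 1, so the series converges in ℤ_3 to 1/(1 − a) = 1/(1 − (-63)) = 1/64. Expand this rational in ℤ_3: compute digits iteratively via d_i = x_i mod 3, x_{i+1} = (x_i − d_i)/3. The first 4 digits are (1, 0, 2, 0).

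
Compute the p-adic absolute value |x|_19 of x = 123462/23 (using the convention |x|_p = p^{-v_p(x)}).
|123462/23|_19 = 1/6859

Step 1 — compute v_19(x) by factoring powers of 19 out of the numerator and denominator: v_19(123462/23) = 3. Step 2 — apply |x|_p = p^{-v_p(x)} = 19^{-3} = 1/6859.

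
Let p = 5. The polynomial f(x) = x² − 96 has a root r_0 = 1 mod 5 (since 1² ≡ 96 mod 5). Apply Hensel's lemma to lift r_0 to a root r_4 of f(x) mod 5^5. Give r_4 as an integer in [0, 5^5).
r_4 = 2311 (mod 3125)

Hensel's recurrence: r_{i+1} = r_i − f(r_i)·(f′(r_i))^{-1} mod 5^{i+2}, with f′(x) = 2x. Iterate:
  r_0 = 1 (mod 5)
  r_1 = 11 (mod 25)
  r_2 = 61 (mod 125)
  r_3 = 436 (mod 625)
  r_4 = 2311 (mod 3125)
Final: r_4 = 2311, and one checks f(r_4) ≡ 0 mod 5^5.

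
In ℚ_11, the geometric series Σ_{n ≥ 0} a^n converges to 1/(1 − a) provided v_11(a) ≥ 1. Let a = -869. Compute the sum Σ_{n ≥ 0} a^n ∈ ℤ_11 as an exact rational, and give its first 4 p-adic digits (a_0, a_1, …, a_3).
Σ a^n = 1/(1 − a) = 1/870;  first 4 digits = (1, 9, 7, 8)

v_11(a) = 1 ≥ 1, so the series converges in ℤ_11 to 1/(1 − a) = 1/(1 − (-869)) = 1/870. Expand this rational in ℤ_11: compute digits iteratively via d_i = x_i mod 11, x_{i+1} = (x_i − d_i)/11. The first 4 digits are (1, 9, 7, 8).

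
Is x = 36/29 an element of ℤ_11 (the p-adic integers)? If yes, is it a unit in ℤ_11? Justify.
x ∈ ℤ_11^× (unit); v_11(x) = 0

ℤ_11 = {x ∈ ℚ_11 : v_11(x) ≥ 0} and ℤ_11^× = {x ∈ ℤ_11 : v_11(x) = 0}. Here v_11(36/29) = v_11(num) − v_11(den) = 0; compare against these criteria.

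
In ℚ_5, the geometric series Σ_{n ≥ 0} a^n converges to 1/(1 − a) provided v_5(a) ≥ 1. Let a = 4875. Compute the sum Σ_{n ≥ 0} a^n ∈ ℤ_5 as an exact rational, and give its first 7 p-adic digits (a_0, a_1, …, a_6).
Σ a^n = 1/(1 − a) = -1/4874;  first 7 digits = (1, 0, 0, 4, 2, 1, 1)

v_5(a) = 3 ≥ 1, so the series converges in ℤ_5 to 1/(1 − a) = 1/(1 − 4875) = -1/4874. Expand this rational in ℤ_5: compute digits iteratively via d_i = x_i mod 5, x_{i+1} = (x_i − d_i)/5. The first 7 digits are (1, 0, 0, 4, 2, 1, 1).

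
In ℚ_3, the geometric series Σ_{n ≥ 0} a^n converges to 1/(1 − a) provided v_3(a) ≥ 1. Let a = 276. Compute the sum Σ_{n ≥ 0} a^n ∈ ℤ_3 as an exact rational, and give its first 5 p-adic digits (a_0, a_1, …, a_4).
Σ a^n = 1/(1 − a) = -1/275;  first 5 digits = (1, 2, 1, 1, 2)

v_3(a) = 1 ≥ 1, so the series converges in ℤ_3 to 1/(1 − a) = 1/(1 − 276) = -1/275. Expand this rational in ℤ_3: compute digits iteratively via d_i = x_i mod 3, x_{i+1} = (x_i − d_i)/3. The first 5 digits are (1, 2, 1, 1, 2).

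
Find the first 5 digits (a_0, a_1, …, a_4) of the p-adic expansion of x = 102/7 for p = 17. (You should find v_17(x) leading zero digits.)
(a_0, …, a_4) = (0, 13, 9, 14, 4)

v_17(102/7) = 1, so a_0 = ... = a_0 = 0. Factor out: x = 17^1 · u with u = 6/7 a unit in ℤ_17. Expand u iteratively via a_{v+i} = u_i mod 17, u_{i+1} = (u_i − a_{v+i})/17:
  u_0 = 6/7;  a_1 = 13;  u_1 = (u_0 − 13)/17 = -5/7
  u_1 = -5/7;  a_2 = 9;  u_2 = (u_1 − 9)/17 = -4/7
  u_2 = -4/7;  a_3 = 14;  u_3 = (u_2 − 14)/17 = -6/7
  u_3 = -6/7;  a_4 = 4;  u_4 = (u_3 − 4)/17 = -2/7
Digits: (0, 13, 9, 14, 4).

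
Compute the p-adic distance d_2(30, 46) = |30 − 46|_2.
d_2(30, 46) = 1/16

Step 1 — x − y = 30 − 46 = -16. Step 2 — v_2(-16) = 4 (factor: -16 = −(2^4 · 1); the sign does not affect v_p). Step 3 — |x − y|_2 = 2^{-4} = 1/16.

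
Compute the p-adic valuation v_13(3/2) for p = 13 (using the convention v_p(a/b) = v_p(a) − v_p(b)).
v_13(3/2) = 0

Factor powers of 13 from the numerator and denominator of the reduced fraction: 3 = 13^0 · 3 and 2 = 13^0 · 2. Apply v_p(a/b) = v_p(a) − v_p(b): v_13(3/2) = 0 − 0 = 0.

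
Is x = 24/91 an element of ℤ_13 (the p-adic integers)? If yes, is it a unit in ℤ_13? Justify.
x ∉ ℤ_13 (v_13(x) = -1 < 0)

ℤ_13 = {x ∈ ℚ_13 : v_13(x) ≥ 0} and ℤ_13^× = {x ∈ ℤ_13 : v_13(x) = 0}. Here v_13(24/91) = v_13(num) − v_13(den) = -1; compare against these criteria.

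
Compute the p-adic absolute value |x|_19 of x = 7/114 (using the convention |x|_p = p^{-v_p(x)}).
|7/114|_19 = 19

Step 1 — compute v_19(x) by factoring powers of 19 out of the numerator and denominator: v_19(7/114) = -1. Step 2 — apply |x|_p = p^{-v_p(x)} = 19^{1} = 19.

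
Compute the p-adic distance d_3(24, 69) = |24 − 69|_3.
d_3(24, 69) = 1/9

Step 1 — x − y = 24 − 69 = -45. Step 2 — v_3(-45) = 2 (factor: -45 = −(3^2 · 5); the sign does not affect v_p). Step 3 — |x − y|_3 = 3^{-2} = 1/9.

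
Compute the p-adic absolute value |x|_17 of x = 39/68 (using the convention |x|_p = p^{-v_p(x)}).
|39/68|_17 = 17

Step 1 — compute v_17(x) by factoring powers of 17 out of the numerator and denominator: v_17(39/68) = -1. Step 2 — apply |x|_p = p^{-v_p(x)} = 17^{1} = 17.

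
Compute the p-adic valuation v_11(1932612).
v_11(1932612) = 5

v_11(n) is the largest exponent k such that 11^k divides n. Factor out: 1932612 = 11^5 · 12. (Sign doesn't affect v_p.) So v_11(1932612) = 5.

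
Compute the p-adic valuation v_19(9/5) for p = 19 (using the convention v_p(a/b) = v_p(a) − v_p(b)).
v_19(9/5) = 0

Factor powers of 19 from the numerator and denominator of the reduced fraction: 9 = 19^0 · 9 and 5 = 19^0 · 5. Apply v_p(a/b) = v_p(a) − v_p(b): v_19(9/5) = 0 − 0 = 0.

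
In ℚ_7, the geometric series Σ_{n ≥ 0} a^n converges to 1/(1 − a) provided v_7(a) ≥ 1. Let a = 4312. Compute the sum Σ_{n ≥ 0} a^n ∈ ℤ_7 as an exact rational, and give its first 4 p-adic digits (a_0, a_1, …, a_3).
Σ a^n = 1/(1 − a) = -1/4311;  first 4 digits = (1, 0, 4, 5)

v_7(a) = 2 ≥ 1, so the series converges in ℤ_7 to 1/(1 − a) = 1/(1 − 4312) = -1/4311. Expand this rational in ℤ_7: compute digits iteratively via d_i = x_i mod 7, x_{i+1} = (x_i − d_i)/7. The first 4 digits are (1, 0, 4, 5).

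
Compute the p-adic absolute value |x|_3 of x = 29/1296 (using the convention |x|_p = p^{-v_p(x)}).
|29/1296|_3 = 81

Step 1 — compute v_3(x) by factoring powers of 3 out of the numerator and denominator: v_3(29/1296) = -4. Step 2 — apply |x|_p = p^{-v_p(x)} = 3^{4} = 81.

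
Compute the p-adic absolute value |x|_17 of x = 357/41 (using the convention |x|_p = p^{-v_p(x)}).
|357/41|_17 = 1/17

Step 1 — compute v_17(x) by factoring powers of 17 out of the numerator and denominator: v_17(357/41) = 1. Step 2 — apply |x|_p = p^{-v_p(x)} = 17^{-1} = 1/17.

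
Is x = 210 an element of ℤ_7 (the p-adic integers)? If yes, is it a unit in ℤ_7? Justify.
x ∈ ℤ_7 but not a unit; v_7(x) = 1 > 0

ℤ_7 = {x ∈ ℚ_7 : v_7(x) ≥ 0} and ℤ_7^× = {x ∈ ℤ_7 : v_7(x) = 0}. Here v_7(210) = v_7(num) − v_7(den) = 1; compare against these criteria.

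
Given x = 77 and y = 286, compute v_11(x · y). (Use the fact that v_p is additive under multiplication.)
v_11(22022) = 2

v_p(x) = 1 (factor: 77 = 11^1 · 7); v_p(y) = 1 (factor: 286 = 11^1 · 26). Additivity: v_p(xy) = v_p(x) + v_p(y) = 1 + 1 = 2. (Direct check: xy = 22022 = 11^2 · (182).)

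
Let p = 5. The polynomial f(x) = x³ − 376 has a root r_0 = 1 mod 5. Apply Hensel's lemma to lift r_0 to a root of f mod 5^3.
r_2 = 1 (mod 125)

Hensel: r_{i+1} = r_i − f(r_i)/f′(r_i) mod 5^{i+2}, where f′(x) = 3x². Iterate:
  r_0 = 1 (mod 5)
  r_1 = 1 (mod 25)
  r_2 = 1 (mod 125)
Final: r = 1 with f(r) ≡ 0 mod 5^3.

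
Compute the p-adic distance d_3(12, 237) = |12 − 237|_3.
d_3(12, 237) = 1/9

Step 1 — x − y = 12 − 237 = -225. Step 2 — v_3(-225) = 2 (factor: -225 = −(3^2 · 25); the sign does not affect v_p). Step 3 — |x − y|_3 = 3^{-2} = 1/9.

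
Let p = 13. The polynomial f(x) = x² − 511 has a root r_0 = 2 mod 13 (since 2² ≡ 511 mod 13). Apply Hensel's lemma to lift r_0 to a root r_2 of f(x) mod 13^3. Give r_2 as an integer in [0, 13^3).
r_2 = 678 (mod 2197)

Hensel's recurrence: r_{i+1} = r_i − f(r_i)·(f′(r_i))^{-1} mod 13^{i+2}, with f′(x) = 2x. Iterate:
  r_0 = 2 (mod 13)
  r_1 = 2 (mod 169)
  r_2 = 678 (mod 2197)
Final: r_2 = 678, and one checks f(r_2) ≡ 0 mod 13^3.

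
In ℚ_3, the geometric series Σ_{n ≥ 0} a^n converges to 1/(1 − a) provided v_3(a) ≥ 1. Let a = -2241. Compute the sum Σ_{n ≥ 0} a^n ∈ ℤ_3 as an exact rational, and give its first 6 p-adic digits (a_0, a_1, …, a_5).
Σ a^n = 1/(1 − a) = 1/2242;  first 6 digits = (1, 0, 0, 1, 2, 2)

v_3(a) = 3 ≥ 1, so the series converges in ℤ_3 to 1/(1 − a) = 1/(1 − (-2241)) = 1/2242. Expand this rational in ℤ_3: compute digits iteratively via d_i = x_i mod 3, x_{i+1} = (x_i − d_i)/3. The first 6 digits are (1, 0, 0, 1, 2, 2).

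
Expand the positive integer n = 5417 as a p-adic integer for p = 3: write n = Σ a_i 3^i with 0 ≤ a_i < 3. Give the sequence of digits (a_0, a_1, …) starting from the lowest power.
(a_0, a_1, …) = (2, 2, 1, 2, 0, 1, 1, 2)

Repeated division by 3 gives the digits low-to-high: 5417 = 2 + 2·3^1 + 1·3^2 + 2·3^3 + 1·3^5 + 1·3^6 + 2·3^7. Digit sequence: (2, 2, 1, 2, 0, 1, 1, 2).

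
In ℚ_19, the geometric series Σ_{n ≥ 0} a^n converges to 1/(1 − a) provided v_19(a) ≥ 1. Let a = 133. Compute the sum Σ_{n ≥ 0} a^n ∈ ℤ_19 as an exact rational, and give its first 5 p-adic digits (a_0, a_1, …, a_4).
Σ a^n = 1/(1 − a) = -1/132;  first 5 digits = (1, 7, 11, 3, 6)

v_19(a) = 1 ≥ 1, so the series converges in ℤ_19 to 1/(1 − a) = 1/(1 − 133) = -1/132. Expand this rational in ℤ_19: compute digits iteratively via d_i = x_i mod 19, x_{i+1} = (x_i − d_i)/19. The first 5 digits are (1, 7, 11, 3, 6).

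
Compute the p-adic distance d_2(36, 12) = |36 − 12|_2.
d_2(36, 12) = 1/8

Step 1 — x − y = 36 − 12 = 24. Step 2 — v_2(24) = 3 (factor: 24 = (2^3 · 3); the sign does not affect v_p). Step 3 — |x − y|_2 = 2^{-3} = 1/8.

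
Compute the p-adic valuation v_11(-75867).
v_11(-75867) = 3

v_11(n) is the largest exponent k such that 11^k divides n. Factor out: -75867 = -11^3 · 57. (Sign doesn't affect v_p.) So v_11(-75867) = 3.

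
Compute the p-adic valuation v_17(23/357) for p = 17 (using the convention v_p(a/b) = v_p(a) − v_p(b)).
v_17(23/357) = -1

Factor powers of 17 from the numerator and denominator of the reduced fraction: 23 = 17^0 · 23 and 357 = 17^1 · 21. Apply v_p(a/b) = v_p(a) − v_p(b): v_17(23/357) = 0 − 1 = -1.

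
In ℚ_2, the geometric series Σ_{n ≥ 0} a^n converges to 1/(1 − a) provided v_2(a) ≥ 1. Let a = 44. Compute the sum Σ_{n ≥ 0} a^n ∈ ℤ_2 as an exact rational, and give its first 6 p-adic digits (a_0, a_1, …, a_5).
Σ a^n = 1/(1 − a) = -1/43;  first 6 digits = (1, 0, 1, 1, 1, 1)

v_2(a) = 2 ≥ 1, so the series converges in ℤ_2 to 1/(1 − a) = 1/(1 − 44) = -1/43. Expand this rational in ℤ_2: compute digits iteratively via d_i = x_i mod 2, x_{i+1} = (x_i − d_i)/2. The first 6 digits are (1, 0, 1, 1, 1, 1).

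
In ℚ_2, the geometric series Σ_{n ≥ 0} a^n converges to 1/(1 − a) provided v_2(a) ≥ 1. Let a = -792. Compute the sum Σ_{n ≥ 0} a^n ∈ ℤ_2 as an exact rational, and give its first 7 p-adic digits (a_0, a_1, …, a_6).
Σ a^n = 1/(1 − a) = 1/793;  first 7 digits = (1, 0, 0, 1, 0, 1, 0)

v_2(a) = 3 ≥ 1, so the series converges in ℤ_2 to 1/(1 − a) = 1/(1 − (-792)) = 1/793. Expand this rational in ℤ_2: compute digits iteratively via d_i = x_i mod 2, x_{i+1} = (x_i − d_i)/2. The first 7 digits are (1, 0, 0, 1, 0, 1, 0).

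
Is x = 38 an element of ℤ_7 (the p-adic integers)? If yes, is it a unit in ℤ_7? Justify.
x ∈ ℤ_7^× (unit); v_7(x) = 0

ℤ_7 = {x ∈ ℚ_7 : v_7(x) ≥ 0} and ℤ_7^× = {x ∈ ℤ_7 : v_7(x) = 0}. Here v_7(38) = v_7(num) − v_7(den) = 0; compare against these criteria.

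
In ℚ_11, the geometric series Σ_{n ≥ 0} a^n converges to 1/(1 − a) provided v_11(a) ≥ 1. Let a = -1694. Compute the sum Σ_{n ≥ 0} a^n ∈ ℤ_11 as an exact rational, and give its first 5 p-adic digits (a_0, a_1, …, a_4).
Σ a^n = 1/(1 − a) = 1/1695;  first 5 digits = (1, 0, 8, 9, 8)

v_11(a) = 2 ≥ 1, so the series converges in ℤ_11 to 1/(1 − a) = 1/(1 − (-1694)) = 1/1695. Expand this rational in ℤ_11: compute digits iteratively via d_i = x_i mod 11, x_{i+1} = (x_i − d_i)/11. The first 5 digits are (1, 0, 8, 9, 8).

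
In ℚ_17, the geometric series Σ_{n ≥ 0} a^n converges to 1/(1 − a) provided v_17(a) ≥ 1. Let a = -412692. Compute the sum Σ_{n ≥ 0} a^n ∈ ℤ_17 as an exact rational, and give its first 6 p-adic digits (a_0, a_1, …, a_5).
Σ a^n = 1/(1 − a) = 1/412693;  first 6 digits = (1, 0, 0, 1, 12, 16)

v_17(a) = 3 ≥ 1, so the series converges in ℤ_17 to 1/(1 − a) = 1/(1 − (-412692)) = 1/412693. Expand this rational in ℤ_17: compute digits iteratively via d_i = x_i mod 17, x_{i+1} = (x_i − d_i)/17. The first 6 digits are (1, 0, 0, 1, 12, 16).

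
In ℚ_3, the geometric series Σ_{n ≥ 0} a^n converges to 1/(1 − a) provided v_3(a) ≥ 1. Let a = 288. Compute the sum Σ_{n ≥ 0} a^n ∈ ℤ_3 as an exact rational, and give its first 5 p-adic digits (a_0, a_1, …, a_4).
Σ a^n = 1/(1 − a) = -1/287;  first 5 digits = (1, 0, 2, 1, 1)

v_3(a) = 2 ≥ 1, so the series converges in ℤ_3 to 1/(1 − a) = 1/(1 − 288) = -1/287. Expand this rational in ℤ_3: compute digits iteratively via d_i = x_i mod 3, x_{i+1} = (x_i − d_i)/3. The first 5 digits are (1, 0, 2, 1, 1).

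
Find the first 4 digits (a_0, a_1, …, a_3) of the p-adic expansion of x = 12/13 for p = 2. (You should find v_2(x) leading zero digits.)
(a_0, …, a_3) = (0, 0, 1, 1)

v_2(12/13) = 2, so a_0 = ... = a_1 = 0. Factor out: x = 2^2 · u with u = 3/13 a unit in ℤ_2. Expand u iteratively via a_{v+i} = u_i mod 2, u_{i+1} = (u_i − a_{v+i})/2:
  u_0 = 3/13;  a_2 = 1;  u_1 = (u_0 − 1)/2 = -5/13
  u_1 = -5/13;  a_3 = 1;  u_2 = (u_1 − 1)/2 = -9/13
Digits: (0, 0, 1, 1).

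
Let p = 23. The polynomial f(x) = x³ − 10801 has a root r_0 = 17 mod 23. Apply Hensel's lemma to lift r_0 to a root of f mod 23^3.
r_2 = 11494 (mod 12167)

Hensel: r_{i+1} = r_i − f(r_i)/f′(r_i) mod 23^{i+2}, where f′(x) = 3x². Iterate:
  r_0 = 17 (mod 23)
  r_1 = 385 (mod 529)
  r_2 = 11494 (mod 12167)
Final: r = 11494 with f(r) ≡ 0 mod 23^3.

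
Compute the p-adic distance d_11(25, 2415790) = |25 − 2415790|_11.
d_11(25, 2415790) = 1/161051

Step 1 — x − y = 25 − 2415790 = -2415765. Step 2 — v_11(-2415765) = 5 (factor: -2415765 = −(11^5 · 15); the sign does not affect v_p). Step 3 — |x − y|_11 = 11^{-5} = 1/161051.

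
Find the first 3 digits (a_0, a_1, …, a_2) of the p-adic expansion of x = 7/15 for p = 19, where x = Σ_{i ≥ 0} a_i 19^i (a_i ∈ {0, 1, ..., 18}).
(a_0, …, a_2) = (3, 10, 2)

v_19(7/15) = 0 (numerator and denominator both coprime to 19), so x ∈ ℤ_19^×. Compute digits iteratively via a_i = x_i mod 19, x_{i+1} = (x_i − a_i)/19, with x_0 = x:
  x_0 = 7/15;  a_0 = 3;  x_1 = (x_0 − 3)/19 = -2/15
  x_1 = -2/15;  a_1 = 10;  x_2 = (x_1 − 10)/19 = -8/15
  x_2 = -8/15;  a_2 = 2;  x_3 = (x_2 − 2)/19 = -2/15
Digits: (3, 10, 2).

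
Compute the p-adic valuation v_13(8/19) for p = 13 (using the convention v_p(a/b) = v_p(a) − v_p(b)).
v_13(8/19) = 0

Factor powers of 13 from the numerator and denominator of the reduced fraction: 8 = 13^0 · 8 and 19 = 13^0 · 19. Apply v_p(a/b) = v_p(a) − v_p(b): v_13(8/19) = 0 − 0 = 0.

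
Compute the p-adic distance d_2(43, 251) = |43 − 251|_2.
d_2(43, 251) = 1/16

Step 1 — x − y = 43 − 251 = -208. Step 2 — v_2(-208) = 4 (factor: -208 = −(2^4 · 13); the sign does not affect v_p). Step 3 — |x − y|_2 = 2^{-4} = 1/16.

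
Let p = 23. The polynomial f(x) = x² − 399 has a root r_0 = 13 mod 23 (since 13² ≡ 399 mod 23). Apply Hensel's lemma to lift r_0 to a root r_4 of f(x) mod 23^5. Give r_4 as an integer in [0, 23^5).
r_4 = 1469299 (mod 6436343)

Hensel's recurrence: r_{i+1} = r_i − f(r_i)·(f′(r_i))^{-1} mod 23^{i+2}, with f′(x) = 2x. Iterate:
  r_0 = 13 (mod 23)
  r_1 = 266 (mod 529)
  r_2 = 9259 (mod 12167)
  r_3 = 70094 (mod 279841)
  r_4 = 1469299 (mod 6436343)
Final: r_4 = 1469299, and one checks f(r_4) ≡ 0 mod 23^5.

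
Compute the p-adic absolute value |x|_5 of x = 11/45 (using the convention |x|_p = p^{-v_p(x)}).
|11/45|_5 = 5

Step 1 — compute v_5(x) by factoring powers of 5 out of the numerator and denominator: v_5(11/45) = -1. Step 2 — apply |x|_p = p^{-v_p(x)} = 5^{1} = 5.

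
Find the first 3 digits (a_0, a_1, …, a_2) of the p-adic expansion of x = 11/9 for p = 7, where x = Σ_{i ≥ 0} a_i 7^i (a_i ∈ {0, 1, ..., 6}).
(a_0, …, a_2) = (2, 3, 5)

v_7(11/9) = 0 (numerator and denominator both coprime to 7), so x ∈ ℤ_7^×. Compute digits iteratively via a_i = x_i mod 7, x_{i+1} = (x_i − a_i)/7, with x_0 = x:
  x_0 = 11/9;  a_0 = 2;  x_1 = (x_0 − 2)/7 = -1/9
  x_1 = -1/9;  a_1 = 3;  x_2 = (x_1 − 3)/7 = -4/9
  x_2 = -4/9;  a_2 = 5;  x_3 = (x_2 − 5)/7 = -7/9
Digits: (2, 3, 5).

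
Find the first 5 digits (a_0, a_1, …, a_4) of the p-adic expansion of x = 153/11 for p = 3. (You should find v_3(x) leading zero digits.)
(a_0, …, a_4) = (0, 0, 1, 1, 0)

v_3(153/11) = 2, so a_0 = ... = a_1 = 0. Factor out: x = 3^2 · u with u = 17/11 a unit in ℤ_3. Expand u iteratively via a_{v+i} = u_i mod 3, u_{i+1} = (u_i − a_{v+i})/3:
  u_0 = 17/11;  a_2 = 1;  u_1 = (u_0 − 1)/3 = 2/11
  u_1 = 2/11;  a_3 = 1;  u_2 = (u_1 − 1)/3 = -3/11
  u_2 = -3/11;  a_4 = 0;  u_3 = (u_2 − 0)/3 = -1/11
Digits: (0, 0, 1, 1, 0).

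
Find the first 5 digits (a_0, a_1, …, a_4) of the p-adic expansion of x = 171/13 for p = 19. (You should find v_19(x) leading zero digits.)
(a_0, …, a_4) = (0, 8, 4, 10, 17)

v_19(171/13) = 1, so a_0 = ... = a_0 = 0. Factor out: x = 19^1 · u with u = 9/13 a unit in ℤ_19. Expand u iteratively via a_{v+i} = u_i mod 19, u_{i+1} = (u_i − a_{v+i})/19:
  u_0 = 9/13;  a_1 = 8;  u_1 = (u_0 − 8)/19 = -5/13
  u_1 = -5/13;  a_2 = 4;  u_2 = (u_1 − 4)/19 = -3/13
  u_2 = -3/13;  a_3 = 10;  u_3 = (u_2 − 10)/19 = -7/13
  u_3 = -7/13;  a_4 = 17;  u_4 = (u_3 − 17)/19 = -12/13
Digits: (0, 8, 4, 10, 17).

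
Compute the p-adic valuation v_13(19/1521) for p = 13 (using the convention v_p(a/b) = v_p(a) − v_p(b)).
v_13(19/1521) = -2

Factor powers of 13 from the numerator and denominator of the reduced fraction: 19 = 13^0 · 19 and 1521 = 13^2 · 9. Apply v_p(a/b) = v_p(a) − v_p(b): v_13(19/1521) = 0 − 2 = -2.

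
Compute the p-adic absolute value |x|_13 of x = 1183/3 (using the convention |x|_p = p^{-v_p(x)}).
|1183/3|_13 = 1/169

Step 1 — compute v_13(x) by factoring powers of 13 out of the numerator and denominator: v_13(1183/3) = 2. Step 2 — apply |x|_p = p^{-v_p(x)} = 13^{-2} = 1/169.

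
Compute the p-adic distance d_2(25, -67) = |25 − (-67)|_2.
d_2(25, -67) = 1/4

Step 1 — x − y = 25 − (-67) = 92. Step 2 — v_2(92) = 2 (factor: 92 = (2^2 · 23); the sign does not affect v_p). Step 3 — |x − y|_2 = 2^{-2} = 1/4.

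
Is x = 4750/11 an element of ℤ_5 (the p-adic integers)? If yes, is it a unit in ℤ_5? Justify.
x ∈ ℤ_5 but not a unit; v_5(x) = 3 > 0

ℤ_5 = {x ∈ ℚ_5 : v_5(x) ≥ 0} and ℤ_5^× = {x ∈ ℤ_5 : v_5(x) = 0}. Here v_5(4750/11) = v_5(num) − v_5(den) = 3; compare against these criteria.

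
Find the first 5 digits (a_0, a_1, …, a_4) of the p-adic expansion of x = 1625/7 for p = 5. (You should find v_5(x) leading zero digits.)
(a_0, …, a_4) = (0, 0, 0, 4, 1)

v_5(1625/7) = 3, so a_0 = ... = a_2 = 0. Factor out: x = 5^3 · u with u = 13/7 a unit in ℤ_5. Expand u iteratively via a_{v+i} = u_i mod 5, u_{i+1} = (u_i − a_{v+i})/5:
  u_0 = 13/7;  a_3 = 4;  u_1 = (u_0 − 4)/5 = -3/7
  u_1 = -3/7;  a_4 = 1;  u_2 = (u_1 − 1)/5 = -2/7
Digits: (0, 0, 0, 4, 1).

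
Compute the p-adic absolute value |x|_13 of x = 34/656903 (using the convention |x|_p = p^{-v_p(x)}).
|34/656903|_13 = 28561

Step 1 — compute v_13(x) by factoring powers of 13 out of the numerator and denominator: v_13(34/656903) = -4. Step 2 — apply |x|_p = p^{-v_p(x)} = 13^{4} = 28561.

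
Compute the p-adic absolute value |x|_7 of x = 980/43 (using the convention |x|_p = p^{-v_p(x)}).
|980/43|_7 = 1/49

Step 1 — compute v_7(x) by factoring powers of 7 out of the numerator and denominator: v_7(980/43) = 2. Step 2 — apply |x|_p = p^{-v_p(x)} = 7^{-2} = 1/49.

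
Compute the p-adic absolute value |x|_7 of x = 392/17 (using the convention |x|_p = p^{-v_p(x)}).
|392/17|_7 = 1/49

Step 1 — compute v_7(x) by factoring powers of 7 out of the numerator and denominator: v_7(392/17) = 2. Step 2 — apply |x|_p = p^{-v_p(x)} = 7^{-2} = 1/49.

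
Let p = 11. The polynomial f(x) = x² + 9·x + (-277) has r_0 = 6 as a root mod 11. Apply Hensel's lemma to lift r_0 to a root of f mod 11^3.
r_2 = 61 (mod 1331)

Hensel: r_{i+1} = r_i − f(r_i)·(f′(r_i))^{-1} mod 11^{i+2}, f′(x) = 2x + 9. Iterate:
  r_0 = 6 (mod 11)
  r_1 = 61 (mod 121)
  r_2 = 61 (mod 1331)
Final: r = 61 satisfies f(r) ≡ 0 mod 11^3.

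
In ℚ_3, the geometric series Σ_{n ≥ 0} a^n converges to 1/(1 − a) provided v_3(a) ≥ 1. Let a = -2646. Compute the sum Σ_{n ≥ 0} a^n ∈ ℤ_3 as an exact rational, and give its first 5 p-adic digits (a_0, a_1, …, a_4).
Σ a^n = 1/(1 − a) = 1/2647;  first 5 digits = (1, 0, 0, 1, 0)

v_3(a) = 3 ≥ 1, so the series converges in ℤ_3 to 1/(1 − a) = 1/(1 − (-2646)) = 1/2647. Expand this rational in ℤ_3: compute digits iteratively via d_i = x_i mod 3, x_{i+1} = (x_i − d_i)/3. The first 5 digits are (1, 0, 0, 1, 0).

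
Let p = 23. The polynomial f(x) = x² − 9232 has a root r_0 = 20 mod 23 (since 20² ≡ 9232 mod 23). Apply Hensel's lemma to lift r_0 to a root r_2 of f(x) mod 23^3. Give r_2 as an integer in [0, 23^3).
r_2 = 11773 (mod 12167)

Hensel's recurrence: r_{i+1} = r_i − f(r_i)·(f′(r_i))^{-1} mod 23^{i+2}, with f′(x) = 2x. Iterate:
  r_0 = 20 (mod 23)
  r_1 = 135 (mod 529)
  r_2 = 11773 (mod 12167)
Final: r_2 = 11773, and one checks f(r_2) ≡ 0 mod 23^3.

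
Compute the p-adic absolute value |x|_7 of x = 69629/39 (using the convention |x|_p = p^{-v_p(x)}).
|69629/39|_7 = 1/2401

Step 1 — compute v_7(x) by factoring powers of 7 out of the numerator and denominator: v_7(69629/39) = 4. Step 2 — apply |x|_p = p^{-v_p(x)} = 7^{-4} = 1/2401.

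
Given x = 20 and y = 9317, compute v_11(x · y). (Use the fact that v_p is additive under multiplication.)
v_11(186340) = 3

v_p(x) = 0 (factor: 20 = 11^0 · 20); v_p(y) = 3 (factor: 9317 = 11^3 · 7). Additivity: v_p(xy) = v_p(x) + v_p(y) = 0 + 3 = 3. (Direct check: xy = 186340 = 11^3 · (140).)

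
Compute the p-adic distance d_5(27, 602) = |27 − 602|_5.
d_5(27, 602) = 1/25

Step 1 — x − y = 27 − 602 = -575. Step 2 — v_5(-575) = 2 (factor: -575 = −(5^2 · 23); the sign does not affect v_p). Step 3 — |x − y|_5 = 5^{-2} = 1/25.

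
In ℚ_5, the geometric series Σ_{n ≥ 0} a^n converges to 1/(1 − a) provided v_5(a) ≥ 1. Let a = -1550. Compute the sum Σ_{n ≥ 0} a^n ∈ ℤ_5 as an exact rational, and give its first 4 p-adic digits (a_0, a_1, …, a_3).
Σ a^n = 1/(1 − a) = 1/1551;  first 4 digits = (1, 0, 3, 2)

v_5(a) = 2 ≥ 1, so the series converges in ℤ_5 to 1/(1 − a) = 1/(1 − (-1550)) = 1/1551. Expand this rational in ℤ_5: compute digits iteratively via d_i = x_i mod 5, x_{i+1} = (x_i − d_i)/5. The first 4 digits are (1, 0, 3, 2).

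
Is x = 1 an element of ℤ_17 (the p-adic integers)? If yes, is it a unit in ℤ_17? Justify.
x ∈ ℤ_17^× (unit); v_17(x) = 0

ℤ_17 = {x ∈ ℚ_17 : v_17(x) ≥ 0} and ℤ_17^× = {x ∈ ℤ_17 : v_17(x) = 0}. Here v_17(1) = v_17(num) − v_17(den) = 0; compare against these criteria.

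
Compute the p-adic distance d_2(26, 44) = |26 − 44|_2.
d_2(26, 44) = 1/2

Step 1 — x − y = 26 − 44 = -18. Step 2 — v_2(-18) = 1 (factor: -18 = −(2^1 · 9); the sign does not affect v_p). Step 3 — |x − y|_2 = 2^{-1} = 1/2.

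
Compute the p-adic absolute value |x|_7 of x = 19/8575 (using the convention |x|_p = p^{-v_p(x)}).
|19/8575|_7 = 343

Step 1 — compute v_7(x) by factoring powers of 7 out of the numerator and denominator: v_7(19/8575) = -3. Step 2 — apply |x|_p = p^{-v_p(x)} = 7^{3} = 343.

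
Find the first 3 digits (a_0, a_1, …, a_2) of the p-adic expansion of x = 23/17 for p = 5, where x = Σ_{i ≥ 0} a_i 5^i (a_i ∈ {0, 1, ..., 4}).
(a_0, …, a_2) = (4, 3, 4)

v_5(23/17) = 0 (numerator and denominator both coprime to 5), so x ∈ ℤ_5^×. Compute digits iteratively via a_i = x_i mod 5, x_{i+1} = (x_i − a_i)/5, with x_0 = x:
  x_0 = 23/17;  a_0 = 4;  x_1 = (x_0 − 4)/5 = -9/17
  x_1 = -9/17;  a_1 = 3;  x_2 = (x_1 − 3)/5 = -12/17
  x_2 = -12/17;  a_2 = 4;  x_3 = (x_2 − 4)/5 = -16/17
Digits: (4, 3, 4).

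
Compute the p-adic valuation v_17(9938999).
v_17(9938999) = 5

v_17(n) is the largest exponent k such that 17^k divides n. Factor out: 9938999 = 17^5 · 7. (Sign doesn't affect v_p.) So v_17(9938999) = 5.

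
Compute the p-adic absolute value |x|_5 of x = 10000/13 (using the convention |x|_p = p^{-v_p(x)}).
|10000/13|_5 = 1/625

Step 1 — compute v_5(x) by factoring powers of 5 out of the numerator and denominator: v_5(10000/13) = 4. Step 2 — apply |x|_p = p^{-v_p(x)} = 5^{-4} = 1/625.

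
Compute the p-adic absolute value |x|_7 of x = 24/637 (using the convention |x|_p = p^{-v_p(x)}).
|24/637|_7 = 49

Step 1 — compute v_7(x) by factoring powers of 7 out of the numerator and denominator: v_7(24/637) = -2. Step 2 — apply |x|_p = p^{-v_p(x)} = 7^{2} = 49.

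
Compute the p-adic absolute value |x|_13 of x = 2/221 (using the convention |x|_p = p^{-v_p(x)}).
|2/221|_13 = 13

Step 1 — compute v_13(x) by factoring powers of 13 out of the numerator and denominator: v_13(2/221) = -1. Step 2 — apply |x|_p = p^{-v_p(x)} = 13^{1} = 13.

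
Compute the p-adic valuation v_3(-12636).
v_3(-12636) = 5

v_3(n) is the largest exponent k such that 3^k divides n. Factor out: -12636 = -3^5 · 52. (Sign doesn't affect v_p.) So v_3(-12636) = 5.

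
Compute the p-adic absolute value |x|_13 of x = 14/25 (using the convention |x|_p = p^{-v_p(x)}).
|14/25|_13 = 1

Step 1 — compute v_13(x) by factoring powers of 13 out of the numerator and denominator: v_13(14/25) = 0. Step 2 — apply |x|_p = p^{-v_p(x)} = 13^{0} = 1.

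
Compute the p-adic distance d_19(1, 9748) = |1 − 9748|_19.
d_19(1, 9748) = 1/361

Step 1 — x − y = 1 − 9748 = -9747. Step 2 — v_19(-9747) = 2 (factor: -9747 = −(19^2 · 27); the sign does not affect v_p). Step 3 — |x − y|_19 = 19^{-2} = 1/361.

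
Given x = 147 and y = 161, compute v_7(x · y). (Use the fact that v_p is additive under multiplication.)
v_7(23667) = 3

v_p(x) = 2 (factor: 147 = 7^2 · 3); v_p(y) = 1 (factor: 161 = 7^1 · 23). Additivity: v_p(xy) = v_p(x) + v_p(y) = 2 + 1 = 3. (Direct check: xy = 23667 = 7^3 · (69).)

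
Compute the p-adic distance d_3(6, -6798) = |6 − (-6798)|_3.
d_3(6, -6798) = 1/243

Step 1 — x − y = 6 − (-6798) = 6804. Step 2 — v_3(6804) = 5 (factor: 6804 = (3^5 · 28); the sign does not affect v_p). Step 3 — |x − y|_3 = 3^{-5} = 1/243.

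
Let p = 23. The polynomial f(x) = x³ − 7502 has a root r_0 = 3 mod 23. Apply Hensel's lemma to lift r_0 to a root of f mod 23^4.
r_3 = 103572 (mod 279841)

Hensel: r_{i+1} = r_i − f(r_i)/f′(r_i) mod 23^{i+2}, where f′(x) = 3x². Iterate:
  r_0 = 3 (mod 23)
  r_1 = 417 (mod 529)
  r_2 = 6236 (mod 12167)
  r_3 = 103572 (mod 279841)
Final: r = 103572 with f(r) ≡ 0 mod 23^4.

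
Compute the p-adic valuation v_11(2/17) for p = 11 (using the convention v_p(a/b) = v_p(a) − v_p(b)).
v_11(2/17) = 0

Factor powers of 11 from the numerator and denominator of the reduced fraction: 2 = 11^0 · 2 and 17 = 11^0 · 17. Apply v_p(a/b) = v_p(a) − v_p(b): v_11(2/17) = 0 − 0 = 0.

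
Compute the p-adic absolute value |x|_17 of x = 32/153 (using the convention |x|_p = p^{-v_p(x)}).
|32/153|_17 = 17

Step 1 — compute v_17(x) by factoring powers of 17 out of the numerator and denominator: v_17(32/153) = -1. Step 2 — apply |x|_p = p^{-v_p(x)} = 17^{1} = 17.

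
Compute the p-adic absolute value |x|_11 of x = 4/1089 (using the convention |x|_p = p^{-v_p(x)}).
|4/1089|_11 = 121

Step 1 — compute v_11(x) by factoring powers of 11 out of the numerator and denominator: v_11(4/1089) = -2. Step 2 — apply |x|_p = p^{-v_p(x)} = 11^{2} = 121.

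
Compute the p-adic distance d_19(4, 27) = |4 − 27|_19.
d_19(4, 27) = 1

Step 1 — x − y = 4 − 27 = -23. Step 2 — v_19(-23) = 0 (factor: -23 = −(19^0 · 23); the sign does not affect v_p). Step 3 — |x − y|_19 = 19^{0} = 1.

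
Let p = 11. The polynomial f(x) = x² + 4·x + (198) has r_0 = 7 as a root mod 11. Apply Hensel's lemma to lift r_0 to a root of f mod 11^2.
r_1 = 106 (mod 121)

Hensel: r_{i+1} = r_i − f(r_i)·(f′(r_i))^{-1} mod 11^{i+2}, f′(x) = 2x + 4. Iterate:
  r_0 = 7 (mod 11)
  r_1 = 106 (mod 121)
Final: r = 106 satisfies f(r) ≡ 0 mod 11^2.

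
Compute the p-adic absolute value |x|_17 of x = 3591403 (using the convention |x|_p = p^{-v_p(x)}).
|3591403|_17 = 1/83521

Step 1 — compute v_17(x) by factoring powers of 17 out of the numerator and denominator: v_17(3591403) = 4. Step 2 — apply |x|_p = p^{-v_p(x)} = 17^{-4} = 1/83521.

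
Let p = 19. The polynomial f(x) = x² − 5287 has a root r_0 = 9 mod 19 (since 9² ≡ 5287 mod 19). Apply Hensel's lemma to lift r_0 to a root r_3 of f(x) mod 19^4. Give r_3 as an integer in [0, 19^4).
r_3 = 124763 (mod 130321)

Hensel's recurrence: r_{i+1} = r_i − f(r_i)·(f′(r_i))^{-1} mod 19^{i+2}, with f′(x) = 2x. Iterate:
  r_0 = 9 (mod 19)
  r_1 = 218 (mod 361)
  r_2 = 1301 (mod 6859)
  r_3 = 124763 (mod 130321)
Final: r_3 = 124763, and one checks f(r_3) ≡ 0 mod 19^4.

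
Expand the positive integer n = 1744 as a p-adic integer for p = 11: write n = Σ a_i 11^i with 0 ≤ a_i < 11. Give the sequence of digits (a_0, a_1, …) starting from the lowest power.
(a_0, a_1, …) = (6, 4, 3, 1)

Repeated division by 11 gives the digits low-to-high: 1744 = 6 + 4·11^1 + 3·11^2 + 1·11^3. Digit sequence: (6, 4, 3, 1).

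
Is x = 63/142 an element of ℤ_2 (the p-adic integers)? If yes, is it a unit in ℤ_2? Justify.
x ∉ ℤ_2 (v_2(x) = -1 < 0)

ℤ_2 = {x ∈ ℚ_2 : v_2(x) ≥ 0} and ℤ_2^× = {x ∈ ℤ_2 : v_2(x) = 0}. Here v_2(63/142) = v_2(num) − v_2(den) = -1; compare against these criteria.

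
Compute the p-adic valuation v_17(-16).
v_17(-16) = 0

v_17(n) is the largest exponent k such that 17^k divides n. Factor out: -16 = -17^0 · 16. (Sign doesn't affect v_p.) So v_17(-16) = 0.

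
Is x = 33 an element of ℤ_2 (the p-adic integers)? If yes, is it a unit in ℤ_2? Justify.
x ∈ ℤ_2^× (unit); v_2(x) = 0

ℤ_2 = {x ∈ ℚ_2 : v_2(x) ≥ 0} and ℤ_2^× = {x ∈ ℤ_2 : v_2(x) = 0}. Here v_2(33) = v_2(num) − v_2(den) = 0; compare against these criteria.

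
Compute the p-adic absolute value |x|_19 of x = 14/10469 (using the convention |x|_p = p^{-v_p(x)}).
|14/10469|_19 = 361

Step 1 — compute v_19(x) by factoring powers of 19 out of the numerator and denominator: v_19(14/10469) = -2. Step 2 — apply |x|_p = p^{-v_p(x)} = 19^{2} = 361.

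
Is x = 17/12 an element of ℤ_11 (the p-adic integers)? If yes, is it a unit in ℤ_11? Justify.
x ∈ ℤ_11^× (unit); v_11(x) = 0

ℤ_11 = {x ∈ ℚ_11 : v_11(x) ≥ 0} and ℤ_11^× = {x ∈ ℤ_11 : v_11(x) = 0}. Here v_11(17/12) = v_11(num) − v_11(den) = 0; compare against these criteria.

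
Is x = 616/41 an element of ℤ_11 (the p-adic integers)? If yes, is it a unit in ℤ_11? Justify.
x ∈ ℤ_11 but not a unit; v_11(x) = 1 > 0

ℤ_11 = {x ∈ ℚ_11 : v_11(x) ≥ 0} and ℤ_11^× = {x ∈ ℤ_11 : v_11(x) = 0}. Here v_11(616/41) = v_11(num) − v_11(den) = 1; compare against these criteria.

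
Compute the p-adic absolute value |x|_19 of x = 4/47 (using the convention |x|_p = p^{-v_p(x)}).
|4/47|_19 = 1

Step 1 — compute v_19(x) by factoring powers of 19 out of the numerator and denominator: v_19(4/47) = 0. Step 2 — apply |x|_p = p^{-v_p(x)} = 19^{0} = 1.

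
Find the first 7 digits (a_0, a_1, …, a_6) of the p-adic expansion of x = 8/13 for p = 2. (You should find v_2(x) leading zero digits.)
(a_0, …, a_6) = (0, 0, 0, 1, 0, 1, 0)

v_2(8/13) = 3, so a_0 = ... = a_2 = 0. Factor out: x = 2^3 · u with u = 1/13 a unit in ℤ_2. Expand u iteratively via a_{v+i} = u_i mod 2, u_{i+1} = (u_i − a_{v+i})/2:
  u_0 = 1/13;  a_3 = 1;  u_1 = (u_0 − 1)/2 = -6/13
  u_1 = -6/13;  a_4 = 0;  u_2 = (u_1 − 0)/2 = -3/13
  u_2 = -3/13;  a_5 = 1;  u_3 = (u_2 − 1)/2 = -8/13
  u_3 = -8/13;  a_6 = 0;  u_4 = (u_3 − 0)/2 = -4/13
Digits: (0, 0, 0, 1, 0, 1, 0).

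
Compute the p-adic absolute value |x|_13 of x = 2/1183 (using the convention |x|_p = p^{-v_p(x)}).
|2/1183|_13 = 169

Step 1 — compute v_13(x) by factoring powers of 13 out of the numerator and denominator: v_13(2/1183) = -2. Step 2 — apply |x|_p = p^{-v_p(x)} = 13^{2} = 169.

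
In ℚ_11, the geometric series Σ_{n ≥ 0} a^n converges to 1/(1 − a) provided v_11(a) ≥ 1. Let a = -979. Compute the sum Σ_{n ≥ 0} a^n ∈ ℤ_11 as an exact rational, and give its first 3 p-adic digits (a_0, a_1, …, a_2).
Σ a^n = 1/(1 − a) = 1/980;  first 3 digits = (1, 10, 3)

v_11(a) = 1 ≥ 1, so the series converges in ℤ_11 to 1/(1 − a) = 1/(1 − (-979)) = 1/980. Expand this rational in ℤ_11: compute digits iteratively via d_i = x_i mod 11, x_{i+1} = (x_i − d_i)/11. The first 3 digits are (1, 10, 3).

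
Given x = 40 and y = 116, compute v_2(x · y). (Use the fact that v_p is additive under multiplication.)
v_2(4640) = 5

v_p(x) = 3 (factor: 40 = 2^3 · 5); v_p(y) = 2 (factor: 116 = 2^2 · 29). Additivity: v_p(xy) = v_p(x) + v_p(y) = 3 + 2 = 5. (Direct check: xy = 4640 = 2^5 · (145).)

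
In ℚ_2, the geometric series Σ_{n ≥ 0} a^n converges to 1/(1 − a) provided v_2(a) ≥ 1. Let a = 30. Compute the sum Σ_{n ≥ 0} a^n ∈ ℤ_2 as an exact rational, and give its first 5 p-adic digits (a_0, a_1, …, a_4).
Σ a^n = 1/(1 − a) = -1/29;  first 5 digits = (1, 1, 0, 1, 0)

v_2(a) = 1 ≥ 1, so the series converges in ℤ_2 to 1/(1 − a) = 1/(1 − 30) = -1/29. Expand this rational in ℤ_2: compute digits iteratively via d_i = x_i mod 2, x_{i+1} = (x_i − d_i)/2. The first 5 digits are (1, 1, 0, 1, 0).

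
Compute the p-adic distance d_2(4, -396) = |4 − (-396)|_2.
d_2(4, -396) = 1/16

Step 1 — x − y = 4 − (-396) = 400. Step 2 — v_2(400) = 4 (factor: 400 = (2^4 · 25); the sign does not affect v_p). Step 3 — |x − y|_2 = 2^{-4} = 1/16.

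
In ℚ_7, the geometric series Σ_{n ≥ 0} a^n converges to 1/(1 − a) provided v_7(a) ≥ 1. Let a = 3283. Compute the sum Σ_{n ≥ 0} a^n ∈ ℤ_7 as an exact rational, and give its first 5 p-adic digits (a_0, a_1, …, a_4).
Σ a^n = 1/(1 − a) = -1/3282;  first 5 digits = (1, 0, 4, 2, 3)

v_7(a) = 2 ≥ 1, so the series converges in ℤ_7 to 1/(1 − a) = 1/(1 − 3283) = -1/3282. Expand this rational in ℤ_7: compute digits iteratively via d_i = x_i mod 7, x_{i+1} = (x_i − d_i)/7. The first 5 digits are (1, 0, 4, 2, 3).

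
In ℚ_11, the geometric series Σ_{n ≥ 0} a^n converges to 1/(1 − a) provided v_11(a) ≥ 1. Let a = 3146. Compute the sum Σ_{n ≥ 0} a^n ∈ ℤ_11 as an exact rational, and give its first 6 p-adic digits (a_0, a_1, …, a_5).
Σ a^n = 1/(1 − a) = -1/3145;  first 6 digits = (1, 0, 4, 2, 5, 6)

v_11(a) = 2 ≥ 1, so the series converges in ℤ_11 to 1/(1 − a) = 1/(1 − 3146) = -1/3145. Expand this rational in ℤ_11: compute digits iteratively via d_i = x_i mod 11, x_{i+1} = (x_i − d_i)/11. The first 6 digits are (1, 0, 4, 2, 5, 6).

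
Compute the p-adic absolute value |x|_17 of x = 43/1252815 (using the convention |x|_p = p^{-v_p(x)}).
|43/1252815|_17 = 83521

Step 1 — compute v_17(x) by factoring powers of 17 out of the numerator and denominator: v_17(43/1252815) = -4. Step 2 — apply |x|_p = p^{-v_p(x)} = 17^{4} = 83521.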